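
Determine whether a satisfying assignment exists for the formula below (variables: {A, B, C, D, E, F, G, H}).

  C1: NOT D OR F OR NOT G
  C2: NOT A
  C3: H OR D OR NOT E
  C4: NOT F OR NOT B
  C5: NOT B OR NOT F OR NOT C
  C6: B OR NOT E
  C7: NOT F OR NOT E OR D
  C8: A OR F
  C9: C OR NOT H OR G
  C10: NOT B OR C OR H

(NOT A) alone gives A = false.
(F) alone gives F = true.
(NOT B) alone gives B = false.
(NOT E) alone gives E = false.
Suppose C = true.
Every clause is now satisfied; D, G, H are unconstrained.
A satisfying assignment: A: false, B: false, C: true, D: false, E: false, F: true, G: true, H: false.

Yes, satisfiable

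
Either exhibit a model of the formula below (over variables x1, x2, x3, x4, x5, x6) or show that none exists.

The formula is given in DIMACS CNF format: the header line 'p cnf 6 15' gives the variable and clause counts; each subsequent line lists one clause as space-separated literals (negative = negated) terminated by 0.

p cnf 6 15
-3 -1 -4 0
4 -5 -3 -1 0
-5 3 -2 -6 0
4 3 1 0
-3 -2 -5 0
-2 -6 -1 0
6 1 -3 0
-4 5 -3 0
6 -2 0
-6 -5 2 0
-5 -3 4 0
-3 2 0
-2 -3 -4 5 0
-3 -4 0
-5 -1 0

Try x6 = True.
Try x2 = False.
The clause (¬x5) is unit, so x5 = False.
The clause (¬x3) is unit, so x3 = False.
Try x4 = True.
Every clause is now satisfied; x1 is unconstrained.

x1: False; x2: False; x3: False; x4: True; x5: False; x6: True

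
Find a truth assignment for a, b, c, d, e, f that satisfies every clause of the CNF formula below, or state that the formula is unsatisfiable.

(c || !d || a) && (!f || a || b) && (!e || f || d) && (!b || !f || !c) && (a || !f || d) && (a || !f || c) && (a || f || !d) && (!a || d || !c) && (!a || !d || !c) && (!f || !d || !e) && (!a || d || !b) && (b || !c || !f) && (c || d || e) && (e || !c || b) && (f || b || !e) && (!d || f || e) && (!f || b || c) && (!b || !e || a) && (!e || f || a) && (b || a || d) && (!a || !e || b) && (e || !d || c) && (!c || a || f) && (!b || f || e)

Case c = false:
Case d = true:
Unit clause (a) forces a = true.
Unit clause (e) forces e = true.
Unit clause (!f) forces f = false.
Unit clause (b) forces b = true.
Every clause now holds.

a: true, b: true, c: false, d: true, e: true, f: false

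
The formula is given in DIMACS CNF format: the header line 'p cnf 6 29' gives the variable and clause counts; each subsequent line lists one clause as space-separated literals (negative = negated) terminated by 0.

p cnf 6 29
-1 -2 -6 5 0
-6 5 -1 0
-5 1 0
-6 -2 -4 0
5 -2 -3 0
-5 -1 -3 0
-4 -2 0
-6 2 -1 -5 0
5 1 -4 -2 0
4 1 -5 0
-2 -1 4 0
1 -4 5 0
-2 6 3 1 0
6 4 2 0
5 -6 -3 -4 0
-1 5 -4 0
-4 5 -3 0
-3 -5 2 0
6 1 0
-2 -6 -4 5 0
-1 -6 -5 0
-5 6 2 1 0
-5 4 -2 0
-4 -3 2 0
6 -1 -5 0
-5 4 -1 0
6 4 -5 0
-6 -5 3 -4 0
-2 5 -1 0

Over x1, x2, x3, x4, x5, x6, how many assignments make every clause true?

3

There are 2^6 = 64 truth assignments over (x1, x2, x3, x4, x5, x6).
Split on x3. With x3 = True, the clauses containing x3 are satisfied and ¬x3 drops from the rest; 1 of the 2^5 = 32 assignments to the other variables satisfy what remains.
With x3 = False, by the same count on the reduced clause set, 2 assignments work.
(One model: x1=F, x2=F, x3=F, x4=F, x5=F, x6=T.)
Total: 1 + 2 = 3.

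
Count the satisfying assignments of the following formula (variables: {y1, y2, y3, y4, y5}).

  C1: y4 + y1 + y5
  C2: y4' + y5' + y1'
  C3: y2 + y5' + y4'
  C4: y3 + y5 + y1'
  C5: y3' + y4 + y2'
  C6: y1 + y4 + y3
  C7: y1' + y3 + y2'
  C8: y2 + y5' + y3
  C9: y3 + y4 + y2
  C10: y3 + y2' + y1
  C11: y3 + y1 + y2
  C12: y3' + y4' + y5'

There are 2^5 = 32 truth assignments over (y1, y2, y3, y4, y5).
Split on y1. With y1 = 1, the clauses containing y1 are satisfied and y1' drops from the rest; 4 of the 2^4 = 16 assignments to the other variables satisfy what remains.
With y1 = 0, by the same count on the reduced clause set, 3 assignments work.
Total: 4 + 3 = 7.

7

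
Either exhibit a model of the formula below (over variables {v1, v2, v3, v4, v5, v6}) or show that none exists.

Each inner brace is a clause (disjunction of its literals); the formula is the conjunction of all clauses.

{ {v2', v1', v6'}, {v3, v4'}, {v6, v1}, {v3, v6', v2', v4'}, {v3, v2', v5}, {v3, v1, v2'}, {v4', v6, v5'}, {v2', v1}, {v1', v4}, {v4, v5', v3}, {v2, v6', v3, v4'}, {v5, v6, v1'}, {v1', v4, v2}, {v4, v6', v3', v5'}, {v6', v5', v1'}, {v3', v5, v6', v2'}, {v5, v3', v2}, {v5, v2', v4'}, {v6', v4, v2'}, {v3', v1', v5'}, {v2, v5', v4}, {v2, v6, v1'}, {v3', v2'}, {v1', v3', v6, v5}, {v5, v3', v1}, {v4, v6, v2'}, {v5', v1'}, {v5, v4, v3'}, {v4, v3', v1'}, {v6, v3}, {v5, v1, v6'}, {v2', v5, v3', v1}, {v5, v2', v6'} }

v1=0, v2=0, v3=1, v4=1, v5=1, v6=1

Branch on v3: set v3 = 1.
Unit clause (v2') forces v2 = 0.
Unit clause (v5) forces v5 = 1.
Unit clause (v1') forces v1 = 0.
Unit clause (v6) forces v6 = 1.
Unit clause (v4) forces v4 = 1.
Every clause now holds.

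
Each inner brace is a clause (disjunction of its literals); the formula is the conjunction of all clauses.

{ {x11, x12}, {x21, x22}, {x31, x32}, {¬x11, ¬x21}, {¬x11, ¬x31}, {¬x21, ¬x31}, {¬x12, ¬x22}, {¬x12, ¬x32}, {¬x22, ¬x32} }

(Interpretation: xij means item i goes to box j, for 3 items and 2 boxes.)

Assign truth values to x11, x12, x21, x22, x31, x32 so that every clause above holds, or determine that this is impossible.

Case x11 = True:
From the singleton clause (¬x21), x21 = False.
From the singleton clause (x22), x22 = True.
From the singleton clause (¬x31), x31 = False.
From the singleton clause (x32), x32 = True.
Now (¬x32) is unsatisfied and unit — conflict.
That branch fails; take x11 = False instead.
From the singleton clause (x12), x12 = True.
From the singleton clause (¬x22), x22 = False.
From the singleton clause (x21), x21 = True.
From the singleton clause (¬x31), x31 = False.
From the singleton clause (x32), x32 = True.
Now (¬x32) is unsatisfied and unit — conflict.
Both values of x11 lead to a conflict.

UNSATISFIABLE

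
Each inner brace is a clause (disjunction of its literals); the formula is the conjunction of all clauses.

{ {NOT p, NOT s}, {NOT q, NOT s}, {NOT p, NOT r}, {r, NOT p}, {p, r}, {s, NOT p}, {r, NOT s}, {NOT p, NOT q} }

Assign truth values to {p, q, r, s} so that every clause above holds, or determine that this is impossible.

Try p = false.
(r) alone gives r = true.
Try q = false.
No clause remains; s is free.

p: false; q: false; r: true; s: true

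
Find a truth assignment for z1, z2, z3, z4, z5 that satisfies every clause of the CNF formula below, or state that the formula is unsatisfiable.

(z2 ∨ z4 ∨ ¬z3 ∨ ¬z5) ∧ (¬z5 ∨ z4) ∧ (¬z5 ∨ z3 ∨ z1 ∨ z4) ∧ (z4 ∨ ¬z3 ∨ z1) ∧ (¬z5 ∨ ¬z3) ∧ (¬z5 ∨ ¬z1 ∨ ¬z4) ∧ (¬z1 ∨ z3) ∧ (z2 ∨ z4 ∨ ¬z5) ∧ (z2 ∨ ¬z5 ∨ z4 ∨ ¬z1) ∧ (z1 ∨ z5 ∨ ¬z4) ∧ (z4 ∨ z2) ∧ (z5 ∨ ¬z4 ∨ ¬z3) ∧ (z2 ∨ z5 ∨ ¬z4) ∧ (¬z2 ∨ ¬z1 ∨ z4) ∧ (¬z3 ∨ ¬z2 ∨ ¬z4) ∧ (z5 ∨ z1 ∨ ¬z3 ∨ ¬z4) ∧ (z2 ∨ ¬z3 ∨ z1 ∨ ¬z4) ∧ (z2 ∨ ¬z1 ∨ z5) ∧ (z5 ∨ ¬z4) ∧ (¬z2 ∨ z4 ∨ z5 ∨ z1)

Try z5 = True.
The clause (z4) is unit, so z4 = True.
The clause (¬z3) is unit, so z3 = False.
The clause (¬z1) is unit, so z1 = False.
Every clause is now satisfied; z2 is unconstrained.

z1 ↦ False; z2 ↦ False; z3 ↦ False; z4 ↦ True; z5 ↦ True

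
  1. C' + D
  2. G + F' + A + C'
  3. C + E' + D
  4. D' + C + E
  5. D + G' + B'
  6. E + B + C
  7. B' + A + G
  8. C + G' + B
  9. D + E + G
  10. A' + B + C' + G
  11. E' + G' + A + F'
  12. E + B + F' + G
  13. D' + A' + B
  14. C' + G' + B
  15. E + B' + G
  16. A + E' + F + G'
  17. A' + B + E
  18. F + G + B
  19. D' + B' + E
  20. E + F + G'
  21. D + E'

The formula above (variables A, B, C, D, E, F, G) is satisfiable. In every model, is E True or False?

Suppose E = 0.
Branch on C: set C = 0.
(D') alone gives D = 0.
(B) alone gives B = 1.
(G') alone gives G = 0.
But (G) is also a unit clause — contradiction.
Backtrack on C: now try C = 1.
(D) alone gives D = 1.
(B') alone gives B = 0.
(A') alone gives A = 0.
(G') alone gives G = 0.
(F') alone gives F = 0.
But (F) is also a unit clause — contradiction.
Both values of C lead to a conflict.
So every satisfying assignment has E = True.

True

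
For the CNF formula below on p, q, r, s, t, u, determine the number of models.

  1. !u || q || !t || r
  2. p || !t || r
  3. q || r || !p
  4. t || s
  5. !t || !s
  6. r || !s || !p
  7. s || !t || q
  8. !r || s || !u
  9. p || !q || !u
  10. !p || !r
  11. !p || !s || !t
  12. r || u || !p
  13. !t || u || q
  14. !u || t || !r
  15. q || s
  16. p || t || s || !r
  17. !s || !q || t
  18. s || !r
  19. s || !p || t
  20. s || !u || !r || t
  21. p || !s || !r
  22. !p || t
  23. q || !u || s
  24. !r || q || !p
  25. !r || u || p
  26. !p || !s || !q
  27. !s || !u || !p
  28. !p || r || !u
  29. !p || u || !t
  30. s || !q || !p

There are 2^6 = 64 truth assignments over (p, q, r, s, t, u).
Split on s. With s = true, the clauses containing s are satisfied and !s drops from the rest; 2 of the 2^5 = 32 assignments to the other variables satisfy what remains.
With s = false, by the same count on the reduced clause set, 0 assignments work.
Total: 2 + 0 = 2.

2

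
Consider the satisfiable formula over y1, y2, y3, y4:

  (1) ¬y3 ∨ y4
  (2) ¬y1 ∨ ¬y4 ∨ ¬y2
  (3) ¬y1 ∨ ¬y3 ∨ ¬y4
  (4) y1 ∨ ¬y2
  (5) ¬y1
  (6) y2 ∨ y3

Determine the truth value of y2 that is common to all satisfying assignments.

False

Suppose y2 = True.
From the singleton clause (y1), y1 = True.
Now (¬y1) is unsatisfied and unit — conflict.
So every satisfying assignment has y2 = False.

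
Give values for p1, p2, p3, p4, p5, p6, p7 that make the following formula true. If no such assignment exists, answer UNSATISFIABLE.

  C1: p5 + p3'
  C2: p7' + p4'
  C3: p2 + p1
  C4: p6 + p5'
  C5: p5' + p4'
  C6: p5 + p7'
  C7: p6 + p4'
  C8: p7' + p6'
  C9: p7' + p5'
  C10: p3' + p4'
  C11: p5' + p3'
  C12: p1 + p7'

p1: 1; p2: 1; p3: 0; p4: 1; p5: 0; p6: 1; p7: 0

Branch on p5: set p5 = 0.
Unit clause (p3') forces p3 = 0.
Unit clause (p7') forces p7 = 0.
Branch on p2: set p2 = 1.
Branch on p6: set p6 = 1.
All clauses hold; p1, p4 can take either value.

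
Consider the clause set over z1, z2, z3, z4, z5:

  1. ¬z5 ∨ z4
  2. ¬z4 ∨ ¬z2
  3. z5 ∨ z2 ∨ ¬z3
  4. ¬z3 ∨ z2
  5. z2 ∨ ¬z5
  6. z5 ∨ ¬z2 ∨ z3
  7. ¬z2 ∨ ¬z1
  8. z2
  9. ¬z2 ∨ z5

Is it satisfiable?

(z2) alone gives z2 = True.
(¬z4) alone gives z4 = False.
(¬z5) alone gives z5 = False.
But (z5) is also a unit clause — contradiction.
No assignment satisfies every clause.

No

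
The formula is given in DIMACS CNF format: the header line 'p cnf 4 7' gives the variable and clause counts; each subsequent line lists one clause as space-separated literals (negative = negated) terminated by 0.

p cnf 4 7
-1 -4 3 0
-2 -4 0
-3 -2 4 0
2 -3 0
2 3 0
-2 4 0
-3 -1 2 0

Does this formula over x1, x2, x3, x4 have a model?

Try x2 = False.
The clause (¬x3) is unit, so x3 = False.
That conflicts with the unit clause (x3).
Undo x2 and try x2 = True.
The clause (¬x4) is unit, so x4 = False.
That conflicts with the unit clause (x4).
Either choice for x2 ends in contradiction.
No assignment satisfies every clause.

No, unsatisfiable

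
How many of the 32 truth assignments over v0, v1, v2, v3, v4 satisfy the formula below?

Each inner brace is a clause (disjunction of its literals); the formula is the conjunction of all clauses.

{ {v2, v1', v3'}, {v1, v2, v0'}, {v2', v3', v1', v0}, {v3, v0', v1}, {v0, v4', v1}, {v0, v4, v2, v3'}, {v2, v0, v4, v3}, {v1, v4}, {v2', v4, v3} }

8

There are 2^5 = 32 truth assignments over (v0, v1, v2, v3, v4).
Split on v1. With v1 = 1, the clauses containing v1 are satisfied and v1' drops from the rest; 7 of the 2^4 = 16 assignments to the other variables satisfy what remains.
With v1 = 0, by the same count on the reduced clause set, 1 assignment works.
(One model: v0=F, v1=T, v2=F, v3=F, v4=T.)
Total: 7 + 1 = 8.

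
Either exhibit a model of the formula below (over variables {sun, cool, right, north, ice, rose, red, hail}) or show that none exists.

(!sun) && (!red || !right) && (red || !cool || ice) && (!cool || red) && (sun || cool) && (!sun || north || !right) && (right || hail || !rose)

sun ↦ false, cool ↦ true, right ↦ false, north ↦ false, ice ↦ true, rose ↦ false, red ↦ true, hail ↦ false

(!sun) alone gives sun = false.
(cool) alone gives cool = true.
(red) alone gives red = true.
(!right) alone gives right = false.
Suppose hail = false.
(!rose) alone gives rose = false.
No clause remains; north, ice are free.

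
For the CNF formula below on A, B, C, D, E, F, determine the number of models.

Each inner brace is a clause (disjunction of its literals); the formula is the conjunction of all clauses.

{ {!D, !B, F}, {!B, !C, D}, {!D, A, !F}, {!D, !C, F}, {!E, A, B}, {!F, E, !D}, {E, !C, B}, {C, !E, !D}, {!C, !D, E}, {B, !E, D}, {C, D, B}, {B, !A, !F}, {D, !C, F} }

11

There are 2^6 = 64 truth assignments over (A, B, C, D, E, F).
Split on E. With E = true, the clauses containing E are satisfied and !E drops from the rest; 5 of the 2^5 = 32 assignments to the other variables satisfy what remains.
With E = false, by the same count on the reduced clause set, 6 assignments work.
Total: 5 + 6 = 11.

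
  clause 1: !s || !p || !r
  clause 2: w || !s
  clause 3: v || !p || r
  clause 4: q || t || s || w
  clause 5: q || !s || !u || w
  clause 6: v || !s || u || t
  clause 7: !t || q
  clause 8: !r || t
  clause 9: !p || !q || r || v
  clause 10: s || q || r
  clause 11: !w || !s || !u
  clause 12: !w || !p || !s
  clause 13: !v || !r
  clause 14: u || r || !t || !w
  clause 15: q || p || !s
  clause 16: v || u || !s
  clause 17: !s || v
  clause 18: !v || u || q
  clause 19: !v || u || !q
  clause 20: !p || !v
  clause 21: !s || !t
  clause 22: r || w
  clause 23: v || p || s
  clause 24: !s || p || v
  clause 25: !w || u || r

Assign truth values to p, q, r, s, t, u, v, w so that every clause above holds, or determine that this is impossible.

Try w = true.
Try t = true.
(q) alone gives q = true.
(!s) alone gives s = false.
Try v = false.
(p) alone gives p = true.
(r) alone gives r = true.
All clauses hold; u can take either value.

p ↦ true, q ↦ true, r ↦ true, s ↦ false, t ↦ true, u ↦ true, v ↦ false, w ↦ true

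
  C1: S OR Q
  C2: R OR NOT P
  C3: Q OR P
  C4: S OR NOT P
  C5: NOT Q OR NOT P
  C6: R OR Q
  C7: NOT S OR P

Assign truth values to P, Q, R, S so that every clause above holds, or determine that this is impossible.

Branch on S: set S = true.
Unit clause (P) forces P = true.
Unit clause (R) forces R = true.
Unit clause (NOT Q) forces Q = false.
All clauses are satisfied.

P=true, Q=false, R=true, S=true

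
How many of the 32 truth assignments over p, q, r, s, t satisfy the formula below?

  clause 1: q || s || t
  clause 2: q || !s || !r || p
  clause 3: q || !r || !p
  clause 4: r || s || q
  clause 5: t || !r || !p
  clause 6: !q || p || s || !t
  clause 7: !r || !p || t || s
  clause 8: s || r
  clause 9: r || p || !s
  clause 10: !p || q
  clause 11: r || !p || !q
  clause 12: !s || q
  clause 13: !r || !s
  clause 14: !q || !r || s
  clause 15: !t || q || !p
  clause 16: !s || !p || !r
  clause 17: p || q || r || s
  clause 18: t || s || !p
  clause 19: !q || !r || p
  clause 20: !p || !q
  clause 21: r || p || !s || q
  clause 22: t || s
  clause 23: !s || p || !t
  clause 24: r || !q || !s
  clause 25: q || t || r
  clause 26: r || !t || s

1

There are 2^5 = 32 truth assignments over (p, q, r, s, t).
Split on p. With p = true, the clauses containing p are satisfied and !p drops from the rest; 0 of the 2^4 = 16 assignments to the other variables satisfy what remains.
With p = false, by the same count on the reduced clause set, 1 assignment works.
Total: 0 + 1 = 1.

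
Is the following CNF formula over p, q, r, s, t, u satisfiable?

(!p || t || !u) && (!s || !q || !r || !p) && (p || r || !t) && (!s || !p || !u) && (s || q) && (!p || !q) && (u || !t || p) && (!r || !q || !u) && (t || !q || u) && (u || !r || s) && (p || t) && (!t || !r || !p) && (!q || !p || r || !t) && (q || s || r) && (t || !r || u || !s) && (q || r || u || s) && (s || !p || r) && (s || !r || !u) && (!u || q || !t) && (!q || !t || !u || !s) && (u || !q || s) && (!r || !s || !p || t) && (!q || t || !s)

Branch on s: set s = true.
Branch on p: set p = true.
(!u) alone gives u = false.
(!q) alone gives q = false.
Branch on t: set t = false.
(!r) alone gives r = false.
This assignment satisfies each clause.
A satisfying assignment: p=true,  q=false,  r=false,  s=true,  t=false,  u=false.

Satisfiable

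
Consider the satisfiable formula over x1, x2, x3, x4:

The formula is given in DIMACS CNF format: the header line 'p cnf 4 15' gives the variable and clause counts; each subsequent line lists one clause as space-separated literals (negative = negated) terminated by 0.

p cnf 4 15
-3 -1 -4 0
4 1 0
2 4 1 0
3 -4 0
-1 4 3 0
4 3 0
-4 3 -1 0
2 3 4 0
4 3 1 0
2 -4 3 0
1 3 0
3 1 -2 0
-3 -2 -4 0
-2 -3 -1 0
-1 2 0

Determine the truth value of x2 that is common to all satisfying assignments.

False

Suppose x2 = True.
Try x4 = True.
(x3) alone gives x3 = True.
But (¬x3) is also a unit clause — contradiction.
That branch fails; take x4 = False instead.
(x1) alone gives x1 = True.
(x3) alone gives x3 = True.
But (¬x3) is also a unit clause — contradiction.
Both values of x4 lead to a conflict.
So every satisfying assignment has x2 = False.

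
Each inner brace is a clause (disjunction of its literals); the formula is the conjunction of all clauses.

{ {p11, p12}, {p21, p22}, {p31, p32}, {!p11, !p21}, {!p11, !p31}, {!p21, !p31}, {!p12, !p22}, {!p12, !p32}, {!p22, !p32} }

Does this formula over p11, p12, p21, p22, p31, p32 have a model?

No

Try p11 = true.
The clause (!p21) is unit, so p21 = false.
The clause (p22) is unit, so p22 = true.
The clause (!p31) is unit, so p31 = false.
The clause (p32) is unit, so p32 = true.
Now (!p32) is unsatisfied and unit — conflict.
Backtrack on p11: now try p11 = false.
The clause (p12) is unit, so p12 = true.
The clause (!p22) is unit, so p22 = false.
The clause (p21) is unit, so p21 = true.
The clause (!p31) is unit, so p31 = false.
The clause (p32) is unit, so p32 = true.
Now (!p32) is unsatisfied and unit — conflict.
Either choice for p11 ends in contradiction.
No assignment satisfies every clause.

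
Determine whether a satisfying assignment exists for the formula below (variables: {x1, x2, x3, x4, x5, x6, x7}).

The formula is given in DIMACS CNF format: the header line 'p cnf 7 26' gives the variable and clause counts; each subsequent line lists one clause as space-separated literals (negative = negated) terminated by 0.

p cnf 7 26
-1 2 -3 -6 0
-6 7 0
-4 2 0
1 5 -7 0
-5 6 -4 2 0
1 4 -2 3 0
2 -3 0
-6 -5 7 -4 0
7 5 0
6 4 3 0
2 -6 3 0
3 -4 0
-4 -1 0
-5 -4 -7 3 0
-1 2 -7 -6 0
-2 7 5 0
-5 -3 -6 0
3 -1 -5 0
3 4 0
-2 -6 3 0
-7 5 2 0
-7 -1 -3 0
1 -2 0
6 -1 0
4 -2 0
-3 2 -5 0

No

Suppose x6 = False.
Unit clause (¬x1) forces x1 = False.
Unit clause (¬x2) forces x2 = False.
Unit clause (¬x4) forces x4 = False.
Unit clause (¬x3) forces x3 = False.
That conflicts with the unit clause (x3).
So x6 must be the other value — set x6 = True.
Unit clause (x7) forces x7 = True.
Suppose x4 = False.
Unit clause (x3) forces x3 = True.
Unit clause (x2) forces x2 = True.
That conflicts with the unit clause (¬x2).
So x4 must be the other value — set x4 = True.
Unit clause (x2) forces x2 = True.
Unit clause (x3) forces x3 = True.
Unit clause (¬x1) forces x1 = False.
That conflicts with the unit clause (x1).
Neither x4 = True nor x4 = False works.
Neither x6 = True nor x6 = False works.
No assignment satisfies every clause.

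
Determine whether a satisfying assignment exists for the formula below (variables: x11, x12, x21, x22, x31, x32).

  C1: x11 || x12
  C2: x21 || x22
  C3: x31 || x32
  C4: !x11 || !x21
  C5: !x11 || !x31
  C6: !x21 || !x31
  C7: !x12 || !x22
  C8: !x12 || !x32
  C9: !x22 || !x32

Try x11 = true.
From the singleton clause (!x21), x21 = false.
From the singleton clause (x22), x22 = true.
From the singleton clause (!x31), x31 = false.
From the singleton clause (x32), x32 = true.
Now (!x32) is unsatisfied and unit — conflict.
So x11 must be the other value — set x11 = false.
From the singleton clause (x12), x12 = true.
From the singleton clause (!x22), x22 = false.
From the singleton clause (x21), x21 = true.
From the singleton clause (!x31), x31 = false.
From the singleton clause (x32), x32 = true.
Now (!x32) is unsatisfied and unit — conflict.
Both values of x11 lead to a conflict.
No assignment satisfies every clause.

Unsatisfiable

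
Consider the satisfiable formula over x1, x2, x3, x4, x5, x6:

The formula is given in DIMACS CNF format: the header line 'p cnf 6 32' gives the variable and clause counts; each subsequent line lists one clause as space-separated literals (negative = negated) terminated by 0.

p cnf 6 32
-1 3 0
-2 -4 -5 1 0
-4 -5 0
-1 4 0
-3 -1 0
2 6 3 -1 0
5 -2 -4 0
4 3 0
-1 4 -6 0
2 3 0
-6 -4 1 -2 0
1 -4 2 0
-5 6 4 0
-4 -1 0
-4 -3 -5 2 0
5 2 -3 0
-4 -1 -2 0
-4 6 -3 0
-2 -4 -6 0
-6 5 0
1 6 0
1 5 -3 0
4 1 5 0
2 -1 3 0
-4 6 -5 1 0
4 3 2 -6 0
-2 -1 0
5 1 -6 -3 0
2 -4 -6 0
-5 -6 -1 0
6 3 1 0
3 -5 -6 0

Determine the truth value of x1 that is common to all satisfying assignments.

False

Suppose x1 = True.
(x3) alone gives x3 = True.
But (¬x3) is also a unit clause — contradiction.
So every satisfying assignment has x1 = False.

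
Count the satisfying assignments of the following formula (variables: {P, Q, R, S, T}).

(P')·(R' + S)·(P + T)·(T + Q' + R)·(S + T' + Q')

5

There are 2^5 = 32 truth assignments over (P, Q, R, S, T).
Split on Q. With Q = 1, the clauses containing Q are satisfied and Q' drops from the rest; 2 of the 2^4 = 16 assignments to the other variables satisfy what remains.
With Q = 0, by the same count on the reduced clause set, 3 assignments work.
(One model: P=F, Q=F, R=F, S=F, T=T.)
Total: 2 + 3 = 5.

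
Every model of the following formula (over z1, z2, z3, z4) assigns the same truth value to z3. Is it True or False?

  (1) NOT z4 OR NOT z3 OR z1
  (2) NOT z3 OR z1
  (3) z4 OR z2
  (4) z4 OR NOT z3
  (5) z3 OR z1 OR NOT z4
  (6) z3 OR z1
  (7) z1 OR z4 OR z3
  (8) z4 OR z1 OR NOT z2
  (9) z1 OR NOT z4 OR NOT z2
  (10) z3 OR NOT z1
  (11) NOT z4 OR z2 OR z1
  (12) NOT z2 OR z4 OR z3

True

Suppose z3 = false.
From the singleton clause (z1), z1 = true.
Now (NOT z1) is unsatisfied and unit — conflict.
So every satisfying assignment has z3 = True.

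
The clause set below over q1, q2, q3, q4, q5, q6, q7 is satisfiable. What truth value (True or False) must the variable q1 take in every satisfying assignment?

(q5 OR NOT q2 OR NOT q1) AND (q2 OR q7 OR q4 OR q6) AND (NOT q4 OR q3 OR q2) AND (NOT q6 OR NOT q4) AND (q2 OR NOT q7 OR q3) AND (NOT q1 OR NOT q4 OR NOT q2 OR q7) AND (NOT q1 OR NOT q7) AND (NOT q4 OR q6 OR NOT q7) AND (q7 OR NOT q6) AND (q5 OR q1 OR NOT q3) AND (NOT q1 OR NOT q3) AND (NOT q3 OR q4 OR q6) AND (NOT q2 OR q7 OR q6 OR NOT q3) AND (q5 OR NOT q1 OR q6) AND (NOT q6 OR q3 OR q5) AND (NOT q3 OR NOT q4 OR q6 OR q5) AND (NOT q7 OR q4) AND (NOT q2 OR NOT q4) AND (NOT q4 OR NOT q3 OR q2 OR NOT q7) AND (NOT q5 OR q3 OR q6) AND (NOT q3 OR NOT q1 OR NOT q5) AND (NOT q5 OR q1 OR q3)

Suppose q1 = true.
From the singleton clause (NOT q7), q7 = false.
From the singleton clause (NOT q6), q6 = false.
From the singleton clause (NOT q3), q3 = false.
From the singleton clause (q5), q5 = true.
But (NOT q5) is also a unit clause — contradiction.
So every satisfying assignment has q1 = False.

False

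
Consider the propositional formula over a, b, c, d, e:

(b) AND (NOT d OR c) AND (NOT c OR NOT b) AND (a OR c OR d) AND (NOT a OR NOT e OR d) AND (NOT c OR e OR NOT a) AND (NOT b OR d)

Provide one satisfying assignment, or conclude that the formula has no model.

UNSATISFIABLE

From the singleton clause (b), b = true.
From the singleton clause (NOT c), c = false.
From the singleton clause (NOT d), d = false.
Now (d) is unsatisfied and unit — conflict.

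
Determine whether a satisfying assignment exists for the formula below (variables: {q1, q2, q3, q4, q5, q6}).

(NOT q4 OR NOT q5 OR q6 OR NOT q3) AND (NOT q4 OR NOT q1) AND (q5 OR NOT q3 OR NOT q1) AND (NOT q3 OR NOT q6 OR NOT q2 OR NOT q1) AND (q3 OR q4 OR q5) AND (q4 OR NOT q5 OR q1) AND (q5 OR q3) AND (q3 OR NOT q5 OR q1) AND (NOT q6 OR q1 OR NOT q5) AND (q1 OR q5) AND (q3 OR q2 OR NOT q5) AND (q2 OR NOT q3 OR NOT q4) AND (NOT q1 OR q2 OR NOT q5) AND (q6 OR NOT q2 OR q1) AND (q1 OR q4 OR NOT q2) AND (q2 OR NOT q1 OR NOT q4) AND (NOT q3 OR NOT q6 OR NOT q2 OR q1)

Satisfiable

Branch on q4: set q4 = false.
Branch on q3: set q3 = false.
(q5) alone gives q5 = true.
(q1) alone gives q1 = true.
(q2) alone gives q2 = true.
No clause remains; q6 is free.
A satisfying assignment: q1 ↦ true,  q2 ↦ true,  q3 ↦ false,  q4 ↦ false,  q5 ↦ true,  q6 ↦ true.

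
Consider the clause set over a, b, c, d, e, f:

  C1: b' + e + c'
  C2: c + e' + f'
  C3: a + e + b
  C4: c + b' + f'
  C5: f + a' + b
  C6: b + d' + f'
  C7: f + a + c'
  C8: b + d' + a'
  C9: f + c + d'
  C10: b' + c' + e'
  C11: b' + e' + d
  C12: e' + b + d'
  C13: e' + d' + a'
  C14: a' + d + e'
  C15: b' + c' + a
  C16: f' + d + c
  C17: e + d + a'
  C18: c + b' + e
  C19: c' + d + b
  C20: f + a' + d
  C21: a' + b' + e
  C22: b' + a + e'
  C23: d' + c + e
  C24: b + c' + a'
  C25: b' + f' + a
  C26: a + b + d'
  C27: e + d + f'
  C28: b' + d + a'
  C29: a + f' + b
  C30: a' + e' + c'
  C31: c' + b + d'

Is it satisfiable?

Case b = 0:
Case a = 0:
Unit clause (e) forces e = 1.
Unit clause (d') forces d = 0.
Unit clause (c') forces c = 0.
Unit clause (f') forces f = 0.
Every clause now holds.
A satisfying assignment: a: 0; b: 0; c: 0; d: 0; e: 1; f: 0.

Satisfiable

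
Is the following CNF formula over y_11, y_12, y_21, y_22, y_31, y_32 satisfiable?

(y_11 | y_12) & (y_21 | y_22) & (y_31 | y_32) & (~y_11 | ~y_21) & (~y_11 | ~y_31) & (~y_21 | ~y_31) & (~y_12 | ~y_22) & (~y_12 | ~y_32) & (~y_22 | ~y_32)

Case y_11 = 1:
The clause (~y_21) is unit, so y_21 = 0.
The clause (y_22) is unit, so y_22 = 1.
The clause (~y_31) is unit, so y_31 = 0.
The clause (y_32) is unit, so y_32 = 1.
That conflicts with the unit clause (~y_32).
Backtrack on y_11: now try y_11 = 0.
The clause (y_12) is unit, so y_12 = 1.
The clause (~y_22) is unit, so y_22 = 0.
The clause (y_21) is unit, so y_21 = 1.
The clause (~y_31) is unit, so y_31 = 0.
The clause (y_32) is unit, so y_32 = 1.
That conflicts with the unit clause (~y_32).
Neither y_11 = 1 nor y_11 = 0 works.
No assignment satisfies every clause.

No, unsatisfiable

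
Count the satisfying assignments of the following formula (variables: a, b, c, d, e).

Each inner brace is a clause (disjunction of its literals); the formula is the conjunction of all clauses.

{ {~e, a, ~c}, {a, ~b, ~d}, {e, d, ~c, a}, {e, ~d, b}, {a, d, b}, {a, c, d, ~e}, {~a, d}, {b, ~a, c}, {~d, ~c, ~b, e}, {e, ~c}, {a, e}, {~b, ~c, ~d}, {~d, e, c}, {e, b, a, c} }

3

There are 2^5 = 32 truth assignments over (a, b, c, d, e).
Split on c. With c = 1, the clauses containing c are satisfied and ~c drops from the rest; 1 of the 2^4 = 16 assignments to the other variables satisfy what remains.
With c = 0, by the same count on the reduced clause set, 2 assignments work.
Total: 1 + 2 = 3.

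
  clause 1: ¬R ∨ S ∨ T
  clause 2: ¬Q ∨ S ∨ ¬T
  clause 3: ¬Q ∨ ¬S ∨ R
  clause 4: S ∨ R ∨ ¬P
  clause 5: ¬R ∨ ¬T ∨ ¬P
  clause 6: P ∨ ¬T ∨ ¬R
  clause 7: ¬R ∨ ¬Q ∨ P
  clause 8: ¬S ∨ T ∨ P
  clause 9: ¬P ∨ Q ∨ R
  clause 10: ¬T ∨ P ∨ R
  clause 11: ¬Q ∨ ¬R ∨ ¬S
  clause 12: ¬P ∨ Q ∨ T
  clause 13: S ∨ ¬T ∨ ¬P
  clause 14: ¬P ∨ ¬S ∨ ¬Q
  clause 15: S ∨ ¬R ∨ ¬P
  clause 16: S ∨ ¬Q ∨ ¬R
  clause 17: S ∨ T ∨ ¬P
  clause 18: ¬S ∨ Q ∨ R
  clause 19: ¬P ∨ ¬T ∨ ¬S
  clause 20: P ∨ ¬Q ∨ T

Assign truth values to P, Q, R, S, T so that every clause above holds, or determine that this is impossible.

P ↦ False,  Q ↦ False,  R ↦ False,  S ↦ False,  T ↦ False

Suppose R = False.
Suppose Q = False.
From the singleton clause (¬P), P = False.
From the singleton clause (¬T), T = False.
From the singleton clause (¬S), S = False.
Every clause now holds.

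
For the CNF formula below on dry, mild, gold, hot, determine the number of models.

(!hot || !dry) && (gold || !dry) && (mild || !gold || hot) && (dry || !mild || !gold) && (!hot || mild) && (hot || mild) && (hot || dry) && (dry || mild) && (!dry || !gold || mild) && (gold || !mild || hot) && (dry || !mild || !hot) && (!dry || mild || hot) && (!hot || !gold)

There are 2^4 = 16 truth assignments over (dry, mild, gold, hot).
Split on gold. With gold = true, the clauses containing gold are satisfied and !gold drops from the rest; 1 of the 2^3 = 8 assignments to the other variables satisfy what remains.
With gold = false, by the same count on the reduced clause set, 0 assignments work.
(One model: dry=T, mild=T, gold=T, hot=F.)
Total: 1 + 0 = 1.

1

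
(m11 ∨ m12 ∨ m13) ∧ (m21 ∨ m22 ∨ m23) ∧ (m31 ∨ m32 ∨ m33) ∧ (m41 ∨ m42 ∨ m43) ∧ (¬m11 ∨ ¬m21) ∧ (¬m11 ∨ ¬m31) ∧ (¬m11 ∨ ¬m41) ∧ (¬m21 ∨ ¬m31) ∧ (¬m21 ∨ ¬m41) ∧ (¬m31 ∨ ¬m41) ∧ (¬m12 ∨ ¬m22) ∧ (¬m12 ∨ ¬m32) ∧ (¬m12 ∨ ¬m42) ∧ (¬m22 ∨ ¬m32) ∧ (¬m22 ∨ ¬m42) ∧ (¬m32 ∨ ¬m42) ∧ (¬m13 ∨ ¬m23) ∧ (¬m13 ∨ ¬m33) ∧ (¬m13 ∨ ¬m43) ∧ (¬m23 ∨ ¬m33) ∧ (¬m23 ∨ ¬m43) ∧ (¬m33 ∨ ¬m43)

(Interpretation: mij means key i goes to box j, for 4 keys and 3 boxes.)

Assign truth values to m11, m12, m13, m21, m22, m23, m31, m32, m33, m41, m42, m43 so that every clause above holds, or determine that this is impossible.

UNSATISFIABLE

Try m11 = False.
Try m12 = True.
From the singleton clause (¬m22), m22 = False.
From the singleton clause (¬m32), m32 = False.
From the singleton clause (¬m42), m42 = False.
Try m21 = True.
From the singleton clause (¬m31), m31 = False.
From the singleton clause (m33), m33 = True.
From the singleton clause (¬m41), m41 = False.
From the singleton clause (m43), m43 = True.
That conflicts with the unit clause (¬m43).
Undo m21 and try m21 = False.
From the singleton clause (m23), m23 = True.
From the singleton clause (¬m13), m13 = False.
From the singleton clause (¬m33), m33 = False.
From the singleton clause (m31), m31 = True.
From the singleton clause (¬m41), m41 = False.
From the singleton clause (m43), m43 = True.
That conflicts with the unit clause (¬m43).
Neither m21 = True nor m21 = False works.
Undo m12 and try m12 = False.
From the singleton clause (m13), m13 = True.
From the singleton clause (¬m23), m23 = False.
From the singleton clause (¬m33), m33 = False.
From the singleton clause (¬m43), m43 = False.
Try m21 = True.
From the singleton clause (¬m31), m31 = False.
From the singleton clause (m32), m32 = True.
From the singleton clause (¬m41), m41 = False.
From the singleton clause (m42), m42 = True.
That conflicts with the unit clause (¬m42).
Undo m21 and try m21 = False.
From the singleton clause (m22), m22 = True.
From the singleton clause (¬m32), m32 = False.
From the singleton clause (m31), m31 = True.
From the singleton clause (¬m41), m41 = False.
From the singleton clause (m42), m42 = True.
That conflicts with the unit clause (¬m42).
Neither m21 = True nor m21 = False works.
Neither m12 = True nor m12 = False works.
Undo m11 and try m11 = True.
From the singleton clause (¬m21), m21 = False.
From the singleton clause (¬m31), m31 = False.
From the singleton clause (¬m41), m41 = False.
Try m22 = True.
From the singleton clause (¬m12), m12 = False.
From the singleton clause (¬m32), m32 = False.
From the singleton clause (m33), m33 = True.
From the singleton clause (¬m42), m42 = False.
From the singleton clause (m43), m43 = True.
That conflicts with the unit clause (¬m43).
Undo m22 and try m22 = False.
From the singleton clause (m23), m23 = True.
From the singleton clause (¬m13), m13 = False.
From the singleton clause (¬m33), m33 = False.
From the singleton clause (m32), m32 = True.
From the singleton clause (¬m12), m12 = False.
From the singleton clause (¬m42), m42 = False.
From the singleton clause (m43), m43 = True.
That conflicts with the unit clause (¬m43).
Neither m22 = True nor m22 = False works.
Neither m11 = True nor m11 = False works.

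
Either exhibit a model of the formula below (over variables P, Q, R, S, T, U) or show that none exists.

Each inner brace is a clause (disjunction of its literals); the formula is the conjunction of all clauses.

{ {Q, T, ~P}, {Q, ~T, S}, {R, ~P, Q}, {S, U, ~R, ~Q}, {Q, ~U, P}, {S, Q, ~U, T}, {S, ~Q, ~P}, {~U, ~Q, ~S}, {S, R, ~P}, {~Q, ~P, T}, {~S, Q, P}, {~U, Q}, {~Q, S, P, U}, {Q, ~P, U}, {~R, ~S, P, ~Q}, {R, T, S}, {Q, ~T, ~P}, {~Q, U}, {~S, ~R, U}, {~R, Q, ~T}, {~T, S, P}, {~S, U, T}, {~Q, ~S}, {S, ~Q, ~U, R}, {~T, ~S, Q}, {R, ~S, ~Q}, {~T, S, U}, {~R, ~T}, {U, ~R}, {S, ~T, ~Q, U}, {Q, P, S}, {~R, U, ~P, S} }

Try U = 1.
(Q) alone gives Q = 1.
(~S) alone gives S = 0.
(~P) alone gives P = 0.
(~T) alone gives T = 0.
(R) alone gives R = 1.
All clauses are satisfied.

P ↦ 0, Q ↦ 1, R ↦ 1, S ↦ 0, T ↦ 0, U ↦ 1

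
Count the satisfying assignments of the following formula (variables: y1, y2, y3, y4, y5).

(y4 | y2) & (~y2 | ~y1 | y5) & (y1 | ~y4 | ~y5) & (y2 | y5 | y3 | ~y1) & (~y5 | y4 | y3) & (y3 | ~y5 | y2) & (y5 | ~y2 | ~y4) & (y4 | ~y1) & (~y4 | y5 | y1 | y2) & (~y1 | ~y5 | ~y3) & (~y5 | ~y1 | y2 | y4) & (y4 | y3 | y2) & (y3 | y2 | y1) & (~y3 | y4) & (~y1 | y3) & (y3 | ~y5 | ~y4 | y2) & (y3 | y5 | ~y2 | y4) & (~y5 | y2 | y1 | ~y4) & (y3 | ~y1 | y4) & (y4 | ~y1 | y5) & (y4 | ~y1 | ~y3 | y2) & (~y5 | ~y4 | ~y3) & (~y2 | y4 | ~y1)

There are 2^5 = 32 truth assignments over (y1, y2, y3, y4, y5).
Split on y1. With y1 = 1, the clauses containing y1 are satisfied and ~y1 drops from the rest; 1 of the 2^4 = 16 assignments to the other variables satisfy what remains.
With y1 = 0, by the same count on the reduced clause set, 0 assignments work.
Total: 1 + 0 = 1.

1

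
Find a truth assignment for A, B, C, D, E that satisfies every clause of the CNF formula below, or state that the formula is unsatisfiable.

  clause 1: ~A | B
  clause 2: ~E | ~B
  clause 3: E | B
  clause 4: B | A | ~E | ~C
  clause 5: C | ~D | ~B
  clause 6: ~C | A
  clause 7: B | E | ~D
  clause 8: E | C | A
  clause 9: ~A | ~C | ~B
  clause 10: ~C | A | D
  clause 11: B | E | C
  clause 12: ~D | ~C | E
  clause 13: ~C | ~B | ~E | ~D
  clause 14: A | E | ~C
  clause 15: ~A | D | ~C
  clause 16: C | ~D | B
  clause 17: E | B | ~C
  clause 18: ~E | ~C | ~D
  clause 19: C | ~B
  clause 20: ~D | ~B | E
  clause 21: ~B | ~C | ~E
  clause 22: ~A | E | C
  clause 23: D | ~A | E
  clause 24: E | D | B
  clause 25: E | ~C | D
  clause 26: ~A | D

A ↦ 0; B ↦ 0; C ↦ 0; D ↦ 0; E ↦ 1

Suppose A = 0.
Unit clause (~C) forces C = 0.
Unit clause (E) forces E = 1.
Unit clause (~B) forces B = 0.
Unit clause (~D) forces D = 0.
This assignment satisfies each clause.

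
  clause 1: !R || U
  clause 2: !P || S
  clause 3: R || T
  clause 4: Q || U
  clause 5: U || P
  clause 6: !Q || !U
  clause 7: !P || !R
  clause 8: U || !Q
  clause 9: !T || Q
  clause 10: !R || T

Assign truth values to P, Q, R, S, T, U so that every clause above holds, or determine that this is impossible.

Suppose R = false.
From the singleton clause (T), T = true.
From the singleton clause (Q), Q = true.
From the singleton clause (!U), U = false.
Now (U) is unsatisfied and unit — conflict.
That branch fails; take R = true instead.
From the singleton clause (U), U = true.
From the singleton clause (!Q), Q = false.
From the singleton clause (!P), P = false.
From the singleton clause (!T), T = false.
Now (T) is unsatisfied and unit — conflict.
Both values of R lead to a conflict.

UNSATISFIABLE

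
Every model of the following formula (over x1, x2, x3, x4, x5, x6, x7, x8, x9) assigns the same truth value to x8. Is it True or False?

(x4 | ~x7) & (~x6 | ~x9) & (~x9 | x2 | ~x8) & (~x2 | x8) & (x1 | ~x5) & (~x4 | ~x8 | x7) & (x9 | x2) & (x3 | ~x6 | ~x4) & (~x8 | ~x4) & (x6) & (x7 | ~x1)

Suppose x8 = 0.
(~x2) alone gives x2 = 0.
(x9) alone gives x9 = 1.
(~x6) alone gives x6 = 0.
Now (x6) is unsatisfied and unit — conflict.
So every satisfying assignment has x8 = True.

True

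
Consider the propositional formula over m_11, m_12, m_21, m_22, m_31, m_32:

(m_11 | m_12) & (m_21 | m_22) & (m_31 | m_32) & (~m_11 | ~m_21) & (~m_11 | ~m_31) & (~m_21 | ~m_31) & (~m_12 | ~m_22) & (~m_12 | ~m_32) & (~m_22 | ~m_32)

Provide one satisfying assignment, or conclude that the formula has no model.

Try m_11 = 1.
The clause (~m_21) is unit, so m_21 = 0.
The clause (m_22) is unit, so m_22 = 1.
The clause (~m_31) is unit, so m_31 = 0.
The clause (m_32) is unit, so m_32 = 1.
But (~m_32) is also a unit clause — contradiction.
Backtrack on m_11: now try m_11 = 0.
The clause (m_12) is unit, so m_12 = 1.
The clause (~m_22) is unit, so m_22 = 0.
The clause (m_21) is unit, so m_21 = 1.
The clause (~m_31) is unit, so m_31 = 0.
The clause (m_32) is unit, so m_32 = 1.
But (~m_32) is also a unit clause — contradiction.
Both values of m_11 lead to a conflict.

UNSATISFIABLE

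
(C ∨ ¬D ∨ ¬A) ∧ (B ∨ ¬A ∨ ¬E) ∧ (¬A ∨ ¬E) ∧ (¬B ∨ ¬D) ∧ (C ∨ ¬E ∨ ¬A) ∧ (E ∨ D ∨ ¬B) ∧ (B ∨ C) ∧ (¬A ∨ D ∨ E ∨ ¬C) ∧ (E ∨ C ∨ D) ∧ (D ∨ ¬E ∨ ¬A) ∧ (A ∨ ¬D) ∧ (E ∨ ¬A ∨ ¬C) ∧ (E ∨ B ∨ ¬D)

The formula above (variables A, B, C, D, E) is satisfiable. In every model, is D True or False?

Suppose D = True.
Unit clause (¬B) forces B = False.
Unit clause (C) forces C = True.
Unit clause (A) forces A = True.
Unit clause (¬E) forces E = False.
Now (E) is unsatisfied and unit — conflict.
So every satisfying assignment has D = False.

False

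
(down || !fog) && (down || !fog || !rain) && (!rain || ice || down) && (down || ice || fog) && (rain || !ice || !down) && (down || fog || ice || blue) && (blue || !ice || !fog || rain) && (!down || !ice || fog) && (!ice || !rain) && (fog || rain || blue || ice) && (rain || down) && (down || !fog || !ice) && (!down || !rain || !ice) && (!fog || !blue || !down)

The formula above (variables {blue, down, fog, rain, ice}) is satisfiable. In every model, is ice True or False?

Suppose ice = true.
Unit clause (!rain) forces rain = false.
Unit clause (!down) forces down = false.
But (down) is also a unit clause — contradiction.
So every satisfying assignment has ice = False.

False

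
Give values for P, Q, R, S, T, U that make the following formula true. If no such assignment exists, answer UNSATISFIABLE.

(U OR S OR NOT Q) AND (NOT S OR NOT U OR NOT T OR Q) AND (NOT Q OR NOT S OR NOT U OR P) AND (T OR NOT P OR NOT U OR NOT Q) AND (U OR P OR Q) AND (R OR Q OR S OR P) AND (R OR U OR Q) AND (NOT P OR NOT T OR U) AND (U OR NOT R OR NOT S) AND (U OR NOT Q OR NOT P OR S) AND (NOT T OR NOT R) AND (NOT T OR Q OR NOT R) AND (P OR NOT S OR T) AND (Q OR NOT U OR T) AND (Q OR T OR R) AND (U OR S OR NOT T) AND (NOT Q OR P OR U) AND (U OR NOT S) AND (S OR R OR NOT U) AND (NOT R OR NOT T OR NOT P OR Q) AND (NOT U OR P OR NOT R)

P=true,  Q=false,  R=true,  S=false,  T=false,  U=false

Case T = false:
Case P = true:
Case U = false:
From the singleton clause (NOT S), S = false.
From the singleton clause (NOT Q), Q = false.
From the singleton clause (R), R = true.
Every clause now holds.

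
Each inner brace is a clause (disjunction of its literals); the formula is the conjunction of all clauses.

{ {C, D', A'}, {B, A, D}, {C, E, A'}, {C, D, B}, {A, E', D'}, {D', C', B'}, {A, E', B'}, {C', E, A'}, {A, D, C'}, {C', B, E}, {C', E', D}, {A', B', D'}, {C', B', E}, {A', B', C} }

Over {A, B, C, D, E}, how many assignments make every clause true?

4

There are 2^5 = 32 truth assignments over (A, B, C, D, E).
Split on B. With B = 1, the clauses containing B are satisfied and B' drops from the rest; 2 of the 2^4 = 16 assignments to the other variables satisfy what remains.
With B = 0, by the same count on the reduced clause set, 2 assignments work.
(One model: A=F, B=F, C=F, D=T, E=F.)
Total: 2 + 2 = 4.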